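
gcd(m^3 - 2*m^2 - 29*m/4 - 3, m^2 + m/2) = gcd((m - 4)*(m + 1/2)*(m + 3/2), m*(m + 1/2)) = m + 1/2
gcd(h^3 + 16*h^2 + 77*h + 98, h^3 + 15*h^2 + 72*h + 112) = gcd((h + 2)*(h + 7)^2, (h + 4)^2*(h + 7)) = h + 7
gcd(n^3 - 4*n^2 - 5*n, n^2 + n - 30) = n - 5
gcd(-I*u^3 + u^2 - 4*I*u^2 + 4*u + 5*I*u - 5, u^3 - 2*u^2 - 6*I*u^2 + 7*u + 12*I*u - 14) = u + I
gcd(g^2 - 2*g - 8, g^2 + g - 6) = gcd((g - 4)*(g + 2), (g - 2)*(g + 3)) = 1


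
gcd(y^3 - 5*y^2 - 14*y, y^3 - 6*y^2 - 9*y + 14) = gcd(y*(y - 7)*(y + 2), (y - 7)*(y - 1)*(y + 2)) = y^2 - 5*y - 14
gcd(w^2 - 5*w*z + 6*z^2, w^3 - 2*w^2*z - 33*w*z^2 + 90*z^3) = -w + 3*z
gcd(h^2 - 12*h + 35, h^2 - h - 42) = h - 7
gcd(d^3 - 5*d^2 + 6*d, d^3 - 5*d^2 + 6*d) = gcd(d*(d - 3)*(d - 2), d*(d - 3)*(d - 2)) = d^3 - 5*d^2 + 6*d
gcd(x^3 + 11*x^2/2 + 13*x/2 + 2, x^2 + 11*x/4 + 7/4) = x + 1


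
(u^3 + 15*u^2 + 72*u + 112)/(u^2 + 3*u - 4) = (u^2 + 11*u + 28)/(u - 1)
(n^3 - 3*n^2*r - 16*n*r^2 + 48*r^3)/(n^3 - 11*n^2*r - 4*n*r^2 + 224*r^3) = (n^2 - 7*n*r + 12*r^2)/(n^2 - 15*n*r + 56*r^2)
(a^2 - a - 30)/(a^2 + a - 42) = (a + 5)/(a + 7)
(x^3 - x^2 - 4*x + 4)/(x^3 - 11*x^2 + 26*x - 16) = (x + 2)/(x - 8)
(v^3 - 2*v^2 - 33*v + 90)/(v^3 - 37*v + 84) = (v^2 + v - 30)/(v^2 + 3*v - 28)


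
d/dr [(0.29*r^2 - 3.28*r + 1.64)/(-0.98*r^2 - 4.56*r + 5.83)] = (-4.5368*r^2 + 6.5958*r - 11.644)/(0.9604*r^4 + 8.9376*r^3 + 9.3668*r^2 - 53.1696*r + 33.9889)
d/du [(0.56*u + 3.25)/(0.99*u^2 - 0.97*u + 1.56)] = (-0.5544*u^2 - 6.435*u + 4.0261)/(0.9801*u^4 - 1.9206*u^3 + 4.0297*u^2 - 3.0264*u + 2.4336)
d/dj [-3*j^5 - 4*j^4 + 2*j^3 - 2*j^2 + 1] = j*(-15*j^3 - 16*j^2 + 6*j - 4)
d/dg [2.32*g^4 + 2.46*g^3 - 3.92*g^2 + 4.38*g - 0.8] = 9.28*g^3 + 7.38*g^2 - 7.84*g + 4.38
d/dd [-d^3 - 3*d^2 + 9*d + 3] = -3*d^2 - 6*d + 9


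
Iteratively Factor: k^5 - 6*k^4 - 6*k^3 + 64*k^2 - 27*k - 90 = (k - 5)*(k^4 - k^3 - 11*k^2 + 9*k + 18) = (k - 5)*(k - 2)*(k^3 + k^2 - 9*k - 9) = (k - 5)*(k - 2)*(k + 3)*(k^2 - 2*k - 3) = (k - 5)*(k - 2)*(k + 1)*(k + 3)*(k - 3)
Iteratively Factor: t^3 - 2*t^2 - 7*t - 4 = (t + 1)*(t^2 - 3*t - 4) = (t + 1)^2*(t - 4)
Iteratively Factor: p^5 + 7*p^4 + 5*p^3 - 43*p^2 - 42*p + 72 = (p - 2)*(p^4 + 9*p^3 + 23*p^2 + 3*p - 36) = (p - 2)*(p + 3)*(p^3 + 6*p^2 + 5*p - 12) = (p - 2)*(p + 3)*(p + 4)*(p^2 + 2*p - 3) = (p - 2)*(p + 3)^2*(p + 4)*(p - 1)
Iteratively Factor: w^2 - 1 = (w + 1)*(w - 1)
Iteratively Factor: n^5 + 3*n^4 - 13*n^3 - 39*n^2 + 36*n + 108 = (n - 3)*(n^4 + 6*n^3 + 5*n^2 - 24*n - 36) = (n - 3)*(n + 3)*(n^3 + 3*n^2 - 4*n - 12) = (n - 3)*(n - 2)*(n + 3)*(n^2 + 5*n + 6) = (n - 3)*(n - 2)*(n + 3)^2*(n + 2)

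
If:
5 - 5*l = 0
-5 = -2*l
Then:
No Solution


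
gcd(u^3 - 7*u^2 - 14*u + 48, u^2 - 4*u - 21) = u + 3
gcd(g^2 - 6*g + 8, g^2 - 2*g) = g - 2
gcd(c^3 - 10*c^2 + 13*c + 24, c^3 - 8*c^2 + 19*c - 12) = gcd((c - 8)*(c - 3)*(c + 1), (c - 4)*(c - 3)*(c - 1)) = c - 3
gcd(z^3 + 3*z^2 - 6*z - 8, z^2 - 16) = z + 4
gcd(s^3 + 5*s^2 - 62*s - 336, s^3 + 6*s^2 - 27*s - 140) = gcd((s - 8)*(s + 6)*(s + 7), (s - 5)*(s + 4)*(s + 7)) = s + 7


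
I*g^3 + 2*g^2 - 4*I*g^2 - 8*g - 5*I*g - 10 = (g - 5)*(g - 2*I)*(I*g + I)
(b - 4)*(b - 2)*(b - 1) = b^3 - 7*b^2 + 14*b - 8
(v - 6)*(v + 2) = v^2 - 4*v - 12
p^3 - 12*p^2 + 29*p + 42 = (p - 7)*(p - 6)*(p + 1)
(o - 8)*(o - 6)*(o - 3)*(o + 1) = o^4 - 16*o^3 + 73*o^2 - 54*o - 144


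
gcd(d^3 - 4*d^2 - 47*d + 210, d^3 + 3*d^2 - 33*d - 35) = d^2 + 2*d - 35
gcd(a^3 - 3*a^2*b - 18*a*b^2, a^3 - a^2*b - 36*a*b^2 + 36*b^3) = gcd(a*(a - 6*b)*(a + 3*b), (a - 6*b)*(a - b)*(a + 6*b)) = a - 6*b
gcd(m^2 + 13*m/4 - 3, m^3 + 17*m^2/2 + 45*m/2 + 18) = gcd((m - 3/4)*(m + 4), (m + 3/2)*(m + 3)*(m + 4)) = m + 4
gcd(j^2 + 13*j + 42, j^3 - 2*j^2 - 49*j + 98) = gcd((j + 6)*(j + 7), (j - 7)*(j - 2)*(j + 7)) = j + 7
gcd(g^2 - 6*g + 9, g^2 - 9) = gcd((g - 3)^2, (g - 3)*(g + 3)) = g - 3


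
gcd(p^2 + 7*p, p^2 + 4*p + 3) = 1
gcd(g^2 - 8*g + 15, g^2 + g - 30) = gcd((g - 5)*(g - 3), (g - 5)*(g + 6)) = g - 5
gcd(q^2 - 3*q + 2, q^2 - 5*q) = 1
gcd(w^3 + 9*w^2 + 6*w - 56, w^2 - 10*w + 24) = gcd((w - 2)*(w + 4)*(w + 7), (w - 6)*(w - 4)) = 1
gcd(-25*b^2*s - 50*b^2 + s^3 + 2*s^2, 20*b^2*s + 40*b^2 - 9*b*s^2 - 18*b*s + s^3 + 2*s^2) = -5*b*s - 10*b + s^2 + 2*s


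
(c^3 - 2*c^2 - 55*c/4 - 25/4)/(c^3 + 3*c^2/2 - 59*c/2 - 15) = (c + 5/2)/(c + 6)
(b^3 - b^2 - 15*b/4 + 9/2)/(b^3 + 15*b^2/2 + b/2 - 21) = (b - 3/2)/(b + 7)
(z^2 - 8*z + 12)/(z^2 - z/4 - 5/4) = 4*(-z^2 + 8*z - 12)/(-4*z^2 + z + 5)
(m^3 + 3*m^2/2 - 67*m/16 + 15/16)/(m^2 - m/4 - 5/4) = (4*m^2 + 11*m - 3)/(4*(m + 1))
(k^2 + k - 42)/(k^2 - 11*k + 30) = (k + 7)/(k - 5)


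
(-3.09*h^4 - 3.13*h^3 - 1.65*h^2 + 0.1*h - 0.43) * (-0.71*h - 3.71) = 2.1939*h^5 + 13.6862*h^4 + 12.7838*h^3 + 6.0505*h^2 - 0.0657*h + 1.5953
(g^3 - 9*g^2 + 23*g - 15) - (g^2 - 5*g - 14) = g^3 - 10*g^2 + 28*g - 1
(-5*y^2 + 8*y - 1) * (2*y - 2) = -10*y^3 + 26*y^2 - 18*y + 2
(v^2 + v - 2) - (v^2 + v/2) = v/2 - 2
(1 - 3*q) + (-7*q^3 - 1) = -7*q^3 - 3*q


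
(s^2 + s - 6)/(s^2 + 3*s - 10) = (s + 3)/(s + 5)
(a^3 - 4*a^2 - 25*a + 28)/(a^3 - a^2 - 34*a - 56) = (a - 1)/(a + 2)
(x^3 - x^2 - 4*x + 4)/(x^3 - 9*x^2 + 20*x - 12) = (x + 2)/(x - 6)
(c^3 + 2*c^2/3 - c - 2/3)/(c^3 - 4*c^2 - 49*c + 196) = (c^3 + 2*c^2/3 - c - 2/3)/(c^3 - 4*c^2 - 49*c + 196)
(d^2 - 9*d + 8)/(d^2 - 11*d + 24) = (d - 1)/(d - 3)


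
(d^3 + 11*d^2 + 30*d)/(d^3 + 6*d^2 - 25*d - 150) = d/(d - 5)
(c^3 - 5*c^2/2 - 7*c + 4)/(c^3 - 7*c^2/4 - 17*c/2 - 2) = 2*(2*c - 1)/(4*c + 1)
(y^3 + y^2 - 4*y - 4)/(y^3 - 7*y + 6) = (y^2 + 3*y + 2)/(y^2 + 2*y - 3)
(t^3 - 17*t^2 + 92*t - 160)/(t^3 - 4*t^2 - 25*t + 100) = (t - 8)/(t + 5)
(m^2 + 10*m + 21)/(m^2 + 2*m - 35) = (m + 3)/(m - 5)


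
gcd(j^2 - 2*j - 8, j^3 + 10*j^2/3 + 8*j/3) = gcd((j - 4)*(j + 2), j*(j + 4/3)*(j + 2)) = j + 2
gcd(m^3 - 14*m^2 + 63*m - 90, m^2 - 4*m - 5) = m - 5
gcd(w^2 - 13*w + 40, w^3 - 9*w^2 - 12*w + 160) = w^2 - 13*w + 40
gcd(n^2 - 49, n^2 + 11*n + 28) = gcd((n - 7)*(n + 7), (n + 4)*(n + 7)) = n + 7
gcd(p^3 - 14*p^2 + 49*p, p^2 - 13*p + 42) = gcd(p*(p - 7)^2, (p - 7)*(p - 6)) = p - 7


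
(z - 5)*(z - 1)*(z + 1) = z^3 - 5*z^2 - z + 5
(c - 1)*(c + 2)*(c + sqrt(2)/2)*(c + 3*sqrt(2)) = c^4 + c^3 + 7*sqrt(2)*c^3/2 + c^2 + 7*sqrt(2)*c^2/2 - 7*sqrt(2)*c + 3*c - 6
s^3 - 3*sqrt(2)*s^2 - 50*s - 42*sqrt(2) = (s - 7*sqrt(2))*(s + sqrt(2))*(s + 3*sqrt(2))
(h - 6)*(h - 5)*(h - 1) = h^3 - 12*h^2 + 41*h - 30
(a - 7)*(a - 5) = a^2 - 12*a + 35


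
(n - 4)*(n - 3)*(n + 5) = n^3 - 2*n^2 - 23*n + 60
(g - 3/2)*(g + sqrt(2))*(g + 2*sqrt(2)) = g^3 - 3*g^2/2 + 3*sqrt(2)*g^2 - 9*sqrt(2)*g/2 + 4*g - 6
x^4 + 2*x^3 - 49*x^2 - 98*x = x*(x - 7)*(x + 2)*(x + 7)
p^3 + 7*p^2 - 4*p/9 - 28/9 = (p - 2/3)*(p + 2/3)*(p + 7)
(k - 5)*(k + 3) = k^2 - 2*k - 15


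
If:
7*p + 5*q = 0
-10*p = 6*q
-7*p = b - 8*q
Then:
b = 0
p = 0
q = 0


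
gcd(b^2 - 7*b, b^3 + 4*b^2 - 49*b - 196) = b - 7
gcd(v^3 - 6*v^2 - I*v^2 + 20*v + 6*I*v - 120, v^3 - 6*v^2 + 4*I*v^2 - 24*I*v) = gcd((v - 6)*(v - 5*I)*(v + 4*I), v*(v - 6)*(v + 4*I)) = v^2 + v*(-6 + 4*I) - 24*I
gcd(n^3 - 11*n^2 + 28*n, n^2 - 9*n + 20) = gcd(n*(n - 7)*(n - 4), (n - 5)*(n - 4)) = n - 4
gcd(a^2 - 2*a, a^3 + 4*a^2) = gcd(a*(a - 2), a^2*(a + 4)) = a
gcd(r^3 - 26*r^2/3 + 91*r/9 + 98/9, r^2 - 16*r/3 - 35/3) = r - 7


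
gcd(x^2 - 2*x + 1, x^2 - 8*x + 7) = x - 1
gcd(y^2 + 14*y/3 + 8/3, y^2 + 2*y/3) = y + 2/3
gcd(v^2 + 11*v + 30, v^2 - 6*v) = 1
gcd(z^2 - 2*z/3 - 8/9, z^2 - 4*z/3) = z - 4/3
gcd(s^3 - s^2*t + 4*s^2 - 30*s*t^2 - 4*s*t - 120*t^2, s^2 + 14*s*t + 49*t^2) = 1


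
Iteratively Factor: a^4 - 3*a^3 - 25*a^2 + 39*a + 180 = (a + 3)*(a^3 - 6*a^2 - 7*a + 60) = (a - 4)*(a + 3)*(a^2 - 2*a - 15) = (a - 5)*(a - 4)*(a + 3)*(a + 3)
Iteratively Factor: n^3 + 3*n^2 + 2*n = (n)*(n^2 + 3*n + 2) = n*(n + 2)*(n + 1)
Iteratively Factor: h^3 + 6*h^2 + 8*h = (h + 2)*(h^2 + 4*h) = h*(h + 2)*(h + 4)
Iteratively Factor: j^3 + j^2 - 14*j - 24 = (j + 2)*(j^2 - j - 12) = (j + 2)*(j + 3)*(j - 4)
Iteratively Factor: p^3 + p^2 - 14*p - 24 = (p + 2)*(p^2 - p - 12) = (p + 2)*(p + 3)*(p - 4)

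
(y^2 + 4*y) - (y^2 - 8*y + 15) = 12*y - 15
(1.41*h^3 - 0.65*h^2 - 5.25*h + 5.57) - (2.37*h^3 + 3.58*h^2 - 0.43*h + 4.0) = -0.96*h^3 - 4.23*h^2 - 4.82*h + 1.57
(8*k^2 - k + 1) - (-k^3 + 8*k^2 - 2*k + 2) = k^3 + k - 1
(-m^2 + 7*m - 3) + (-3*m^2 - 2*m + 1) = -4*m^2 + 5*m - 2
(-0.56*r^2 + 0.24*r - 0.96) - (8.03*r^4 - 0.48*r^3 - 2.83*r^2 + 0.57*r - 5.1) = -8.03*r^4 + 0.48*r^3 + 2.27*r^2 - 0.33*r + 4.14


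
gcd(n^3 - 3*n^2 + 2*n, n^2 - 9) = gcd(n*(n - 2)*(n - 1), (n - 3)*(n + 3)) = 1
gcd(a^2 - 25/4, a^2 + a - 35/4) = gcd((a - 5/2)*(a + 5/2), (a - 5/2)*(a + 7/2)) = a - 5/2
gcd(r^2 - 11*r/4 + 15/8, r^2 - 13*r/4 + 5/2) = r - 5/4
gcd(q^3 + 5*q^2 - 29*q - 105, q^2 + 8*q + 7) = q + 7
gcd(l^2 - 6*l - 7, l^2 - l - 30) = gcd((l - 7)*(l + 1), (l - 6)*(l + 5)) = 1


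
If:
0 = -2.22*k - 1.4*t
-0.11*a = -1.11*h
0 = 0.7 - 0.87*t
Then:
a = 10.0909090909091*h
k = -0.51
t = 0.80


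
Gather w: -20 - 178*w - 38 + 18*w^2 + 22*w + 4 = 18*w^2 - 156*w - 54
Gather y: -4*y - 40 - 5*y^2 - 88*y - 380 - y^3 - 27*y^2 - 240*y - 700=-y^3 - 32*y^2 - 332*y - 1120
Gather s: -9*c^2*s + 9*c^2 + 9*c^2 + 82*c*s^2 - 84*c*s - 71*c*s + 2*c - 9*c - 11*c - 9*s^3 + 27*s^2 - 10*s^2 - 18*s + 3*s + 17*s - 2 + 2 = 18*c^2 - 18*c - 9*s^3 + s^2*(82*c + 17) + s*(-9*c^2 - 155*c + 2)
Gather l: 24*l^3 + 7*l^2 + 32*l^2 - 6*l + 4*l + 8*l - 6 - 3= 24*l^3 + 39*l^2 + 6*l - 9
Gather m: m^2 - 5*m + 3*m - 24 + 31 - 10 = m^2 - 2*m - 3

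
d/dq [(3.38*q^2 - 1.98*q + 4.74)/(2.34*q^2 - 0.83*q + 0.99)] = (1.8278*q^2 - 15.4908*q + 1.974)/(5.4756*q^4 - 3.8844*q^3 + 5.3221*q^2 - 1.6434*q + 0.9801)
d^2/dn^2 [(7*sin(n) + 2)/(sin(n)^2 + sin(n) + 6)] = (-7*sin(n)^5 - sin(n)^4 + 260*sin(n)^3 + 100*sin(n)^2 - 480*sin(n) - 104)/(sin(n)^2 + sin(n) + 6)^3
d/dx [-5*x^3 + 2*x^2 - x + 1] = -15*x^2 + 4*x - 1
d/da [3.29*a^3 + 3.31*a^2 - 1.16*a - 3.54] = 9.87*a^2 + 6.62*a - 1.16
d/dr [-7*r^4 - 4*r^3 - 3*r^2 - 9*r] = -28*r^3 - 12*r^2 - 6*r - 9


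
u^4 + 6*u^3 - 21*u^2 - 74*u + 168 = (u - 3)*(u - 2)*(u + 4)*(u + 7)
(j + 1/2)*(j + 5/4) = j^2 + 7*j/4 + 5/8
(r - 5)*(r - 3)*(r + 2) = r^3 - 6*r^2 - r + 30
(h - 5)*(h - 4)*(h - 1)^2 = h^4 - 11*h^3 + 39*h^2 - 49*h + 20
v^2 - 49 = (v - 7)*(v + 7)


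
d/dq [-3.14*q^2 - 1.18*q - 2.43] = -6.28*q - 1.18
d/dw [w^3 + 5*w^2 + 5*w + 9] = 3*w^2 + 10*w + 5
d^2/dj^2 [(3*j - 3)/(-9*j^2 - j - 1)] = 6*(-(j - 1)*(18*j + 1)^2 + (27*j - 8)*(9*j^2 + j + 1))/(9*j^2 + j + 1)^3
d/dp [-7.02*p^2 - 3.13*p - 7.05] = -14.04*p - 3.13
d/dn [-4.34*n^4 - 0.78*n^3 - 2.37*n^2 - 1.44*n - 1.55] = -17.36*n^3 - 2.34*n^2 - 4.74*n - 1.44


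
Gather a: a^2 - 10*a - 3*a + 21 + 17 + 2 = a^2 - 13*a + 40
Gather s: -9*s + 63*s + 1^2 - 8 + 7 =54*s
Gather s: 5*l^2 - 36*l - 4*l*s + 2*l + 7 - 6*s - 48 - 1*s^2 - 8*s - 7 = 5*l^2 - 34*l - s^2 + s*(-4*l - 14) - 48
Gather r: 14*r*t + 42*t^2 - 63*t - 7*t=14*r*t + 42*t^2 - 70*t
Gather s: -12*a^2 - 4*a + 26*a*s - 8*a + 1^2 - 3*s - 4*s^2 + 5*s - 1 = -12*a^2 - 12*a - 4*s^2 + s*(26*a + 2)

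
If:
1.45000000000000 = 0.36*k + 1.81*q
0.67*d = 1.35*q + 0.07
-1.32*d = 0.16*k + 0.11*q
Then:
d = -0.70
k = 6.03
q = -0.40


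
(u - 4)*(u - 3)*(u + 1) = u^3 - 6*u^2 + 5*u + 12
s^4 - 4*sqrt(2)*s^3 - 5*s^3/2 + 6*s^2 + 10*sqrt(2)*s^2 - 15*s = s*(s - 5/2)*(s - 3*sqrt(2))*(s - sqrt(2))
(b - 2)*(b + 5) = b^2 + 3*b - 10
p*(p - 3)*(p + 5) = p^3 + 2*p^2 - 15*p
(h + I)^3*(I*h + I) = I*h^4 - 3*h^3 + I*h^3 - 3*h^2 - 3*I*h^2 + h - 3*I*h + 1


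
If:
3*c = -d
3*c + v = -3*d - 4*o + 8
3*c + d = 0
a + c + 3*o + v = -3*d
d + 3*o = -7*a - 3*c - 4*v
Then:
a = -25*v/58 - 48/29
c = 36/29 - 3*v/58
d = 9*v/58 - 108/29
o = 112/29 - 19*v/58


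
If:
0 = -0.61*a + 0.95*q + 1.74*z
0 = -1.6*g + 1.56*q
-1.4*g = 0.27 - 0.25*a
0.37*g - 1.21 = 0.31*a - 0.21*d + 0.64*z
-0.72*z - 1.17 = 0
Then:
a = -6.92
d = -6.88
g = -1.43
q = -1.46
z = -1.62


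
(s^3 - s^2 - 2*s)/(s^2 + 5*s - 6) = s*(s^2 - s - 2)/(s^2 + 5*s - 6)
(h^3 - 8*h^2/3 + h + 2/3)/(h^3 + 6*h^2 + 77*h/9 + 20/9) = 3*(h^2 - 3*h + 2)/(3*h^2 + 17*h + 20)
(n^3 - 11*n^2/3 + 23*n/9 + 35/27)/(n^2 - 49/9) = (9*n^2 - 12*n - 5)/(3*(3*n + 7))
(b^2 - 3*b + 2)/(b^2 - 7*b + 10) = (b - 1)/(b - 5)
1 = 1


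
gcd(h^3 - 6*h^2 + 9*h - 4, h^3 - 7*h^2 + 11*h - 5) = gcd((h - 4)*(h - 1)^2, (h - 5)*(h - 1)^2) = h^2 - 2*h + 1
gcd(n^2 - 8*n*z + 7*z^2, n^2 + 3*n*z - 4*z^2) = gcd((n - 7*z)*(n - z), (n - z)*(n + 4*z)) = -n + z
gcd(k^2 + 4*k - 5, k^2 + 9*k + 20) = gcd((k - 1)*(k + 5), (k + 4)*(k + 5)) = k + 5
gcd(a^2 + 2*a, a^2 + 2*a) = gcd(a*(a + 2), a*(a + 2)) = a^2 + 2*a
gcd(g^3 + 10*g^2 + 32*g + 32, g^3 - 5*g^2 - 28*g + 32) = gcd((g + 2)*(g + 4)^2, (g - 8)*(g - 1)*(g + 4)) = g + 4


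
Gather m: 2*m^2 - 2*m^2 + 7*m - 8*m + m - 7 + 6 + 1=0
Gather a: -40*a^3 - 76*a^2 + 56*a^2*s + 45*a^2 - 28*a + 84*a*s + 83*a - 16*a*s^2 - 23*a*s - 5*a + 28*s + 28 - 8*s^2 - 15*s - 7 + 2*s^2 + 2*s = -40*a^3 + a^2*(56*s - 31) + a*(-16*s^2 + 61*s + 50) - 6*s^2 + 15*s + 21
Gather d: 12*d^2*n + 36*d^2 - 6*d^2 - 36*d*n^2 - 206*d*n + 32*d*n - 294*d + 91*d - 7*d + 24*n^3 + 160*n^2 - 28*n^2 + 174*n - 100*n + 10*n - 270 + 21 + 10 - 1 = d^2*(12*n + 30) + d*(-36*n^2 - 174*n - 210) + 24*n^3 + 132*n^2 + 84*n - 240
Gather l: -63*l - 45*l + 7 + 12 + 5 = 24 - 108*l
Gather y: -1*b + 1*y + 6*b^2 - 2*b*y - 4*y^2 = 6*b^2 - b - 4*y^2 + y*(1 - 2*b)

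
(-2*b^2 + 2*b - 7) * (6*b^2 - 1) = -12*b^4 + 12*b^3 - 40*b^2 - 2*b + 7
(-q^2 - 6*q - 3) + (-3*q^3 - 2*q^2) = -3*q^3 - 3*q^2 - 6*q - 3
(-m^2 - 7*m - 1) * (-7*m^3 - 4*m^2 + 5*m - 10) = 7*m^5 + 53*m^4 + 30*m^3 - 21*m^2 + 65*m + 10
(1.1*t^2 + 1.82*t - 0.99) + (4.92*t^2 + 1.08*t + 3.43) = 6.02*t^2 + 2.9*t + 2.44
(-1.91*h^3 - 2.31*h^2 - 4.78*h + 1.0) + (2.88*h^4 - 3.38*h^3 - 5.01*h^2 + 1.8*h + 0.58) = 2.88*h^4 - 5.29*h^3 - 7.32*h^2 - 2.98*h + 1.58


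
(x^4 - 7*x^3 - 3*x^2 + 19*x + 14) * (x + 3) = x^5 - 4*x^4 - 24*x^3 + 10*x^2 + 71*x + 42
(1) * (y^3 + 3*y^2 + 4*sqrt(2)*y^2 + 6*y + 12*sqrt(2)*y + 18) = y^3 + 3*y^2 + 4*sqrt(2)*y^2 + 6*y + 12*sqrt(2)*y + 18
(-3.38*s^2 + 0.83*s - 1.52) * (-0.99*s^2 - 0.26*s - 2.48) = 3.3462*s^4 + 0.0571*s^3 + 9.6714*s^2 - 1.6632*s + 3.7696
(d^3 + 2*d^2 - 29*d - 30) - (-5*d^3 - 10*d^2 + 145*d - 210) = 6*d^3 + 12*d^2 - 174*d + 180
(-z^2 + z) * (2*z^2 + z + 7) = -2*z^4 + z^3 - 6*z^2 + 7*z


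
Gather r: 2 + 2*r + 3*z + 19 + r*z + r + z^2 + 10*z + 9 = r*(z + 3) + z^2 + 13*z + 30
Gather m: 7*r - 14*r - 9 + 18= 9 - 7*r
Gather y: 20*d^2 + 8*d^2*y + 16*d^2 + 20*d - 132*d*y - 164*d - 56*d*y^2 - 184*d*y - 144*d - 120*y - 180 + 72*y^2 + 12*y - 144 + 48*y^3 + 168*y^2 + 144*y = 36*d^2 - 288*d + 48*y^3 + y^2*(240 - 56*d) + y*(8*d^2 - 316*d + 36) - 324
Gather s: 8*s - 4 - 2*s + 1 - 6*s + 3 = 0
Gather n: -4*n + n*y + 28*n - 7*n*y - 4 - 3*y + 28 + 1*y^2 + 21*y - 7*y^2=n*(24 - 6*y) - 6*y^2 + 18*y + 24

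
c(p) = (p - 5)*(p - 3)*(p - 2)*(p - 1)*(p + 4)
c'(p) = (p - 5)*(p - 3)*(p - 2)*(p - 1) + (p - 5)*(p - 3)*(p - 2)*(p + 4) + (p - 5)*(p - 3)*(p - 1)*(p + 4) + (p - 5)*(p - 2)*(p - 1)*(p + 4) + (p - 3)*(p - 2)*(p - 1)*(p + 4) = 5*p^4 - 28*p^3 - 9*p^2 + 206*p - 214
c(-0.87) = 381.61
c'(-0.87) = -378.73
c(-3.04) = 949.24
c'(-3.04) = 290.27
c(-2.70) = 992.22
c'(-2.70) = -18.97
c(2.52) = 6.13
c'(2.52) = 1.52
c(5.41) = 139.82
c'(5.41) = 486.62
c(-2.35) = 945.49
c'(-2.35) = -231.93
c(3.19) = -6.44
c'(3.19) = -39.61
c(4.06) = -50.62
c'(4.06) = -41.30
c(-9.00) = -92400.00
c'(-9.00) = 50420.00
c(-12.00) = -371280.00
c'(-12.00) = 148082.00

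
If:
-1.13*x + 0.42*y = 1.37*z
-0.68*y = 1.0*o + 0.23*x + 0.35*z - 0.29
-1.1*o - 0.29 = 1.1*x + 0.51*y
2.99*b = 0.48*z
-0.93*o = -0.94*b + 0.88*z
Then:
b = 0.08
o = -0.37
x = -0.27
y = 0.82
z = 0.48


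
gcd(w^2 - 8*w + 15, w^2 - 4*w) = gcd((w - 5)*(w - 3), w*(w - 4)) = 1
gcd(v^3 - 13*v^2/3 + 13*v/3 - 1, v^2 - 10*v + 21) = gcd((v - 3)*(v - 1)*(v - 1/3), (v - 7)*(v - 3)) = v - 3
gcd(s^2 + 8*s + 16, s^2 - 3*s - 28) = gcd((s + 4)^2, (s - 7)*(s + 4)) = s + 4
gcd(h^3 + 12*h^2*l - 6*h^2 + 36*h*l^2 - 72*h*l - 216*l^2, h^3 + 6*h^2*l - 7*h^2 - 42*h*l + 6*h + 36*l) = h^2 + 6*h*l - 6*h - 36*l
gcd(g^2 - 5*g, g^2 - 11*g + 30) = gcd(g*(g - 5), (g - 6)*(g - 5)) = g - 5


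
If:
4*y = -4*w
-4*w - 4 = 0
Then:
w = -1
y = 1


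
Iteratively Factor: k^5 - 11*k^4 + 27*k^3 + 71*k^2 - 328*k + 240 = (k - 4)*(k^4 - 7*k^3 - k^2 + 67*k - 60) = (k - 5)*(k - 4)*(k^3 - 2*k^2 - 11*k + 12) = (k - 5)*(k - 4)^2*(k^2 + 2*k - 3) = (k - 5)*(k - 4)^2*(k - 1)*(k + 3)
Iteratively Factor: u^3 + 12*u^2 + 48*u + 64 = (u + 4)*(u^2 + 8*u + 16) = (u + 4)^2*(u + 4)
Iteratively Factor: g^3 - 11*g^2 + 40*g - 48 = (g - 4)*(g^2 - 7*g + 12) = (g - 4)^2*(g - 3)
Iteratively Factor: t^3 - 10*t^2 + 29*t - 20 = (t - 5)*(t^2 - 5*t + 4) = (t - 5)*(t - 4)*(t - 1)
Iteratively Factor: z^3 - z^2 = (z - 1)*(z^2) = z*(z - 1)*(z)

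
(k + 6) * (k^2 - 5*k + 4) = k^3 + k^2 - 26*k + 24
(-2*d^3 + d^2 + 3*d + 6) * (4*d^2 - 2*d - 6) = -8*d^5 + 8*d^4 + 22*d^3 + 12*d^2 - 30*d - 36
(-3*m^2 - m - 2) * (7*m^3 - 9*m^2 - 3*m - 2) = -21*m^5 + 20*m^4 + 4*m^3 + 27*m^2 + 8*m + 4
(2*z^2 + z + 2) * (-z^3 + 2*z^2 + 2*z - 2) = -2*z^5 + 3*z^4 + 4*z^3 + 2*z^2 + 2*z - 4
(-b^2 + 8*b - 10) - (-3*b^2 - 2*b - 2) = 2*b^2 + 10*b - 8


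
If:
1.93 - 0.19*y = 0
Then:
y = 10.16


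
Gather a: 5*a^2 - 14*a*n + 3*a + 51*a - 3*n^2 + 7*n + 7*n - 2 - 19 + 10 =5*a^2 + a*(54 - 14*n) - 3*n^2 + 14*n - 11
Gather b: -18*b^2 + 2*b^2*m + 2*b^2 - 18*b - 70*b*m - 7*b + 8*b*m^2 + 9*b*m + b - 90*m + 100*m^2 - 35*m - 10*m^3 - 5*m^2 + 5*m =b^2*(2*m - 16) + b*(8*m^2 - 61*m - 24) - 10*m^3 + 95*m^2 - 120*m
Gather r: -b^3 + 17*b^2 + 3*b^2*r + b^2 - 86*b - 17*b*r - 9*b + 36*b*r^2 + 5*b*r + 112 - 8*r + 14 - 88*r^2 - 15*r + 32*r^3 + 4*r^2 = -b^3 + 18*b^2 - 95*b + 32*r^3 + r^2*(36*b - 84) + r*(3*b^2 - 12*b - 23) + 126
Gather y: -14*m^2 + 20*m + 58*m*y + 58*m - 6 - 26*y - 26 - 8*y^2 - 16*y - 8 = -14*m^2 + 78*m - 8*y^2 + y*(58*m - 42) - 40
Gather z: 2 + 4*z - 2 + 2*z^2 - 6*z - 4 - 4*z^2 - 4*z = -2*z^2 - 6*z - 4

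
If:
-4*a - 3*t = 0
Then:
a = -3*t/4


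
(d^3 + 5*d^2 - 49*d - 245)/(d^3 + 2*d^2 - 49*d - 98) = (d + 5)/(d + 2)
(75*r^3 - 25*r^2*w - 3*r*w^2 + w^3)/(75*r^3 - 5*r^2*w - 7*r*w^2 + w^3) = (15*r^2 - 2*r*w - w^2)/(15*r^2 + 2*r*w - w^2)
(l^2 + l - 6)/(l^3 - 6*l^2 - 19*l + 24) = (l - 2)/(l^2 - 9*l + 8)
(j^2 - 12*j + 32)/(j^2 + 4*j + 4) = (j^2 - 12*j + 32)/(j^2 + 4*j + 4)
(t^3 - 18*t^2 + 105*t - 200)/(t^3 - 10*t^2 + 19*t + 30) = (t^2 - 13*t + 40)/(t^2 - 5*t - 6)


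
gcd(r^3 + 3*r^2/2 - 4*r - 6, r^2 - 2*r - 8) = r + 2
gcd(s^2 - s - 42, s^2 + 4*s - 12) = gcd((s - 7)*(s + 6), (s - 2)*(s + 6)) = s + 6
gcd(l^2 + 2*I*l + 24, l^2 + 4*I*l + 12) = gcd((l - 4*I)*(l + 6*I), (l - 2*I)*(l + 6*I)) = l + 6*I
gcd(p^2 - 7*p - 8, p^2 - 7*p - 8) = p^2 - 7*p - 8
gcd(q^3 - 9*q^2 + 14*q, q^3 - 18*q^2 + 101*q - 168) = q - 7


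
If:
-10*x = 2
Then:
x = -1/5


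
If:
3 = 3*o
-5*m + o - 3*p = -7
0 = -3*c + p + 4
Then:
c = p/3 + 4/3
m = 8/5 - 3*p/5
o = 1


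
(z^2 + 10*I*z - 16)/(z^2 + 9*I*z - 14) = (z + 8*I)/(z + 7*I)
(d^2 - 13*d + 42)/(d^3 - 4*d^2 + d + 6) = (d^2 - 13*d + 42)/(d^3 - 4*d^2 + d + 6)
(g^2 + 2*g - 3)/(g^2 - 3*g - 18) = (g - 1)/(g - 6)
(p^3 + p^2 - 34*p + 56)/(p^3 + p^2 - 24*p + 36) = (p^2 + 3*p - 28)/(p^2 + 3*p - 18)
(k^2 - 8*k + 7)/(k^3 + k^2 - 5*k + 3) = (k - 7)/(k^2 + 2*k - 3)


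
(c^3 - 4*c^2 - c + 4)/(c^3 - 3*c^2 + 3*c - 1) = (c^2 - 3*c - 4)/(c^2 - 2*c + 1)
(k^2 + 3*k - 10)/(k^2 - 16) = (k^2 + 3*k - 10)/(k^2 - 16)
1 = 1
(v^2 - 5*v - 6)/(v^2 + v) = (v - 6)/v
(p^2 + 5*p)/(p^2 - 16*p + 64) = p*(p + 5)/(p^2 - 16*p + 64)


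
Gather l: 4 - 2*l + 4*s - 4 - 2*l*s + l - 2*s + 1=l*(-2*s - 1) + 2*s + 1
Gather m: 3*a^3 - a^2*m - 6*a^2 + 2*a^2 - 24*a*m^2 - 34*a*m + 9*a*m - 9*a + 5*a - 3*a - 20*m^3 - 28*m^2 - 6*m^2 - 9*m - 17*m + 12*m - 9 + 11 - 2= 3*a^3 - 4*a^2 - 7*a - 20*m^3 + m^2*(-24*a - 34) + m*(-a^2 - 25*a - 14)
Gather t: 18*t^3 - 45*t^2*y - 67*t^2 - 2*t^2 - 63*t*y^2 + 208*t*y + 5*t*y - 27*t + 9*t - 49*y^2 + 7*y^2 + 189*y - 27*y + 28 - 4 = 18*t^3 + t^2*(-45*y - 69) + t*(-63*y^2 + 213*y - 18) - 42*y^2 + 162*y + 24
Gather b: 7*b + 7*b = 14*b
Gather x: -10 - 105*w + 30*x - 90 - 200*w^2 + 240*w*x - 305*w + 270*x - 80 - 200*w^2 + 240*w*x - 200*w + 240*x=-400*w^2 - 610*w + x*(480*w + 540) - 180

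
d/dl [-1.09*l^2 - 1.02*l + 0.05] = -2.18*l - 1.02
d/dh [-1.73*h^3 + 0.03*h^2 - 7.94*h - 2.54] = -5.19*h^2 + 0.06*h - 7.94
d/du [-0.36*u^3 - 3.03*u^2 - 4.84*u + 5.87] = -1.08*u^2 - 6.06*u - 4.84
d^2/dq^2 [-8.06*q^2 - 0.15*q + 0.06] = -16.1200000000000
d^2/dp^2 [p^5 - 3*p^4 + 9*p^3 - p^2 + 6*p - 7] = 20*p^3 - 36*p^2 + 54*p - 2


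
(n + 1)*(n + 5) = n^2 + 6*n + 5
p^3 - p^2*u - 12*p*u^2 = p*(p - 4*u)*(p + 3*u)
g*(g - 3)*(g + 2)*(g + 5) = g^4 + 4*g^3 - 11*g^2 - 30*g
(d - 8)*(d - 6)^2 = d^3 - 20*d^2 + 132*d - 288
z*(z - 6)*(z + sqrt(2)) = z^3 - 6*z^2 + sqrt(2)*z^2 - 6*sqrt(2)*z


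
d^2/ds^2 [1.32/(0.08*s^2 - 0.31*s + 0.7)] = (-0.016896*s^2 + 0.065472*s + 1.32*(0.16*s - 0.31)*(0.32*s - 0.62) - 0.14784)/(0.08*s^2 - 0.31*s + 0.7)^3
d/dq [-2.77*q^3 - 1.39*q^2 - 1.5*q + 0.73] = -8.31*q^2 - 2.78*q - 1.5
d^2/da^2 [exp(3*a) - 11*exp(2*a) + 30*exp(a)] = (9*exp(2*a) - 44*exp(a) + 30)*exp(a)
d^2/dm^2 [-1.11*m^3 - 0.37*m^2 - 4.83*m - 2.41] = -6.66*m - 0.74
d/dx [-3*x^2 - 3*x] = -6*x - 3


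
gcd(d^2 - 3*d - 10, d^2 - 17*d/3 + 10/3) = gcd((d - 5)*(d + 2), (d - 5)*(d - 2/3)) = d - 5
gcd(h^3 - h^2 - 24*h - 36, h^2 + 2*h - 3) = h + 3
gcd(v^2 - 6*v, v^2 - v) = v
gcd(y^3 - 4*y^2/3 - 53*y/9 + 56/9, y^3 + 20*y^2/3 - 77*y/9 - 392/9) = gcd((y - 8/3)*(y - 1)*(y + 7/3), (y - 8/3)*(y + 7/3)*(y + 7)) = y^2 - y/3 - 56/9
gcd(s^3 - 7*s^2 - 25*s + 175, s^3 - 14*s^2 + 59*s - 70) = s^2 - 12*s + 35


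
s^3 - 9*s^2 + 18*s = s*(s - 6)*(s - 3)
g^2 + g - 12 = (g - 3)*(g + 4)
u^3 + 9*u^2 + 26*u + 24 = (u + 2)*(u + 3)*(u + 4)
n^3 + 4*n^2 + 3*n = n*(n + 1)*(n + 3)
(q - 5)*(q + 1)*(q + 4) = q^3 - 21*q - 20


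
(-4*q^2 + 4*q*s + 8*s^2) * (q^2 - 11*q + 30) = -4*q^4 + 4*q^3*s + 44*q^3 + 8*q^2*s^2 - 44*q^2*s - 120*q^2 - 88*q*s^2 + 120*q*s + 240*s^2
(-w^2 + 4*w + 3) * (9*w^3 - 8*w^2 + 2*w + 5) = -9*w^5 + 44*w^4 - 7*w^3 - 21*w^2 + 26*w + 15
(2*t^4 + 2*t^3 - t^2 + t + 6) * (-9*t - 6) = -18*t^5 - 30*t^4 - 3*t^3 - 3*t^2 - 60*t - 36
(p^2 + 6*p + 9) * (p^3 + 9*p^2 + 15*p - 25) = p^5 + 15*p^4 + 78*p^3 + 146*p^2 - 15*p - 225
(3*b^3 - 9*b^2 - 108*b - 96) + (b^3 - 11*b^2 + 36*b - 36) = 4*b^3 - 20*b^2 - 72*b - 132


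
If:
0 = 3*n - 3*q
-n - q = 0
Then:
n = 0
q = 0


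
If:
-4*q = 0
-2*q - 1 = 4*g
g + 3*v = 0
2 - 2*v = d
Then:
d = 11/6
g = -1/4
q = 0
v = 1/12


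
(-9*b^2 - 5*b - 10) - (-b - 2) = -9*b^2 - 4*b - 8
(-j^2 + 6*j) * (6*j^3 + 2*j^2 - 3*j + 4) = -6*j^5 + 34*j^4 + 15*j^3 - 22*j^2 + 24*j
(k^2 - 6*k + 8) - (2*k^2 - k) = -k^2 - 5*k + 8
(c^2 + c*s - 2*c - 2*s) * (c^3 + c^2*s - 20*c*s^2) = c^5 + 2*c^4*s - 2*c^4 - 19*c^3*s^2 - 4*c^3*s - 20*c^2*s^3 + 38*c^2*s^2 + 40*c*s^3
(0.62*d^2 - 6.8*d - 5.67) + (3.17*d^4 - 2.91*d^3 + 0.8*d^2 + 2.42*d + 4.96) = 3.17*d^4 - 2.91*d^3 + 1.42*d^2 - 4.38*d - 0.71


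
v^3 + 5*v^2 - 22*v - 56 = (v - 4)*(v + 2)*(v + 7)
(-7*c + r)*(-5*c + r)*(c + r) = 35*c^3 + 23*c^2*r - 11*c*r^2 + r^3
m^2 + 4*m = m*(m + 4)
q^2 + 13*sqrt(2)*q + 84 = (q + 6*sqrt(2))*(q + 7*sqrt(2))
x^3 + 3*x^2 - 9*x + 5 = (x - 1)^2*(x + 5)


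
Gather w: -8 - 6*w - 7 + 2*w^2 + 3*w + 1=2*w^2 - 3*w - 14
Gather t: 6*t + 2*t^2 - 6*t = 2*t^2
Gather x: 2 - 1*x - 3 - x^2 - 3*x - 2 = -x^2 - 4*x - 3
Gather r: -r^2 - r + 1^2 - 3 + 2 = -r^2 - r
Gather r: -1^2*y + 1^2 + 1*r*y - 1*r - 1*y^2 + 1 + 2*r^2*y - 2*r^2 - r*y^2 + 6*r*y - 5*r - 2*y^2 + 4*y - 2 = r^2*(2*y - 2) + r*(-y^2 + 7*y - 6) - 3*y^2 + 3*y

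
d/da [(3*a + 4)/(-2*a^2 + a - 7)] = (-6*a^2 + 3*a + (3*a + 4)*(4*a - 1) - 21)/(2*a^2 - a + 7)^2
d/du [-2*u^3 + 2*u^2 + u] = -6*u^2 + 4*u + 1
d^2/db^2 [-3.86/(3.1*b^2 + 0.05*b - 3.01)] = (74.1892*b^2 + 1.1966*b - 3.86*(6.2*b + 0.05)*(12.4*b + 0.1) - 72.03532)/(3.1*b^2 + 0.05*b - 3.01)^3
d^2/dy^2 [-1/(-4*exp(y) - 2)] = (2*exp(y) - 1)*exp(y)/(2*exp(y) + 1)^3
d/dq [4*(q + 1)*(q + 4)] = 8*q + 20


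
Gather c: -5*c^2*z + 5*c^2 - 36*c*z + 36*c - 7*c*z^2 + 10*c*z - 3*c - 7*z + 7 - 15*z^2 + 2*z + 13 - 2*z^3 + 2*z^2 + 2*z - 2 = c^2*(5 - 5*z) + c*(-7*z^2 - 26*z + 33) - 2*z^3 - 13*z^2 - 3*z + 18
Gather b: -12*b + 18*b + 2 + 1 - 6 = 6*b - 3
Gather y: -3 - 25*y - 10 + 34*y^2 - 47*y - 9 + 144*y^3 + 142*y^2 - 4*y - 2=144*y^3 + 176*y^2 - 76*y - 24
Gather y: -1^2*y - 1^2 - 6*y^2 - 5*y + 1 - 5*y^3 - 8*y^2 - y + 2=-5*y^3 - 14*y^2 - 7*y + 2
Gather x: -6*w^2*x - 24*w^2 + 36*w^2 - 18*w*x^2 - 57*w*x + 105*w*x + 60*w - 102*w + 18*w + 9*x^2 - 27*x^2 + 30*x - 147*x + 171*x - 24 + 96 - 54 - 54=12*w^2 - 24*w + x^2*(-18*w - 18) + x*(-6*w^2 + 48*w + 54) - 36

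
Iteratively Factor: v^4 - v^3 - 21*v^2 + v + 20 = (v - 5)*(v^3 + 4*v^2 - v - 4) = (v - 5)*(v + 4)*(v^2 - 1) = (v - 5)*(v - 1)*(v + 4)*(v + 1)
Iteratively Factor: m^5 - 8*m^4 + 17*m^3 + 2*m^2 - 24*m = (m - 3)*(m^4 - 5*m^3 + 2*m^2 + 8*m) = m*(m - 3)*(m^3 - 5*m^2 + 2*m + 8) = m*(m - 3)*(m + 1)*(m^2 - 6*m + 8) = m*(m - 3)*(m - 2)*(m + 1)*(m - 4)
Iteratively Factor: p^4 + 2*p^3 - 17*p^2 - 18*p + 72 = (p - 3)*(p^3 + 5*p^2 - 2*p - 24) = (p - 3)*(p + 4)*(p^2 + p - 6) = (p - 3)*(p + 3)*(p + 4)*(p - 2)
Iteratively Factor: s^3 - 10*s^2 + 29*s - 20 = (s - 5)*(s^2 - 5*s + 4) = (s - 5)*(s - 4)*(s - 1)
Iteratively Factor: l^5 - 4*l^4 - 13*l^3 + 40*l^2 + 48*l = (l + 3)*(l^4 - 7*l^3 + 8*l^2 + 16*l) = (l - 4)*(l + 3)*(l^3 - 3*l^2 - 4*l) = (l - 4)*(l + 1)*(l + 3)*(l^2 - 4*l) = (l - 4)^2*(l + 1)*(l + 3)*(l)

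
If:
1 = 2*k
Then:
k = 1/2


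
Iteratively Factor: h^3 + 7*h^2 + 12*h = (h + 4)*(h^2 + 3*h) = h*(h + 4)*(h + 3)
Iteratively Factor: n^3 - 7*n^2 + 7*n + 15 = (n - 3)*(n^2 - 4*n - 5) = (n - 3)*(n + 1)*(n - 5)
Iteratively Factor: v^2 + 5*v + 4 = (v + 4)*(v + 1)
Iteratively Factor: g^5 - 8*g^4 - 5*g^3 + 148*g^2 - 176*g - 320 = (g + 4)*(g^4 - 12*g^3 + 43*g^2 - 24*g - 80) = (g - 4)*(g + 4)*(g^3 - 8*g^2 + 11*g + 20) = (g - 5)*(g - 4)*(g + 4)*(g^2 - 3*g - 4) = (g - 5)*(g - 4)^2*(g + 4)*(g + 1)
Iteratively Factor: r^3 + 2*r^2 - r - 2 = (r + 2)*(r^2 - 1) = (r - 1)*(r + 2)*(r + 1)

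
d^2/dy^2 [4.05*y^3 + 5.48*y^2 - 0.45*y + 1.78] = 24.3*y + 10.96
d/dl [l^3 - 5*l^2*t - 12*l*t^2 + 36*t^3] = 3*l^2 - 10*l*t - 12*t^2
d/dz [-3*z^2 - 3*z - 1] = -6*z - 3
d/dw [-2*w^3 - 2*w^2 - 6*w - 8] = -6*w^2 - 4*w - 6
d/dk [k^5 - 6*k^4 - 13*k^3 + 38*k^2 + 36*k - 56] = 5*k^4 - 24*k^3 - 39*k^2 + 76*k + 36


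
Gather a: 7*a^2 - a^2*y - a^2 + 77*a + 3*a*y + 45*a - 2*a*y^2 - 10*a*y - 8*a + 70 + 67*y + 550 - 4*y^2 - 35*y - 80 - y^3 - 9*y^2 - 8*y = a^2*(6 - y) + a*(-2*y^2 - 7*y + 114) - y^3 - 13*y^2 + 24*y + 540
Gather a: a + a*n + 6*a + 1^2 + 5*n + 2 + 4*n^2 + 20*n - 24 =a*(n + 7) + 4*n^2 + 25*n - 21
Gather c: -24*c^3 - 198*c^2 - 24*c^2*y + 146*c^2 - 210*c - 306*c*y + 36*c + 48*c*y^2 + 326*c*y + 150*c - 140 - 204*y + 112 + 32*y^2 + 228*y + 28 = -24*c^3 + c^2*(-24*y - 52) + c*(48*y^2 + 20*y - 24) + 32*y^2 + 24*y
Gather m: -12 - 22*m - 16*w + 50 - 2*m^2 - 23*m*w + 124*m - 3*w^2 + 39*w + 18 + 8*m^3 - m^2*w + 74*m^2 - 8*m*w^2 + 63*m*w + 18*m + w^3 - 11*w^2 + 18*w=8*m^3 + m^2*(72 - w) + m*(-8*w^2 + 40*w + 120) + w^3 - 14*w^2 + 41*w + 56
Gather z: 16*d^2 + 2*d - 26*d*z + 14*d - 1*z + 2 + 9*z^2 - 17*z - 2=16*d^2 + 16*d + 9*z^2 + z*(-26*d - 18)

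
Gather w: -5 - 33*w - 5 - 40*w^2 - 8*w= -40*w^2 - 41*w - 10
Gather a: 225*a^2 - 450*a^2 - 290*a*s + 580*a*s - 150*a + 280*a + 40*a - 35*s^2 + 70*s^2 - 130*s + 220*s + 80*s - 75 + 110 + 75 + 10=-225*a^2 + a*(290*s + 170) + 35*s^2 + 170*s + 120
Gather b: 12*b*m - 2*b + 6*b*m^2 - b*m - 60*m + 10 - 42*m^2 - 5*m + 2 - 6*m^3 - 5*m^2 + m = b*(6*m^2 + 11*m - 2) - 6*m^3 - 47*m^2 - 64*m + 12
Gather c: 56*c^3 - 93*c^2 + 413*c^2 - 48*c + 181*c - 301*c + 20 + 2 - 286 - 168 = 56*c^3 + 320*c^2 - 168*c - 432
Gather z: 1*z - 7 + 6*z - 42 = 7*z - 49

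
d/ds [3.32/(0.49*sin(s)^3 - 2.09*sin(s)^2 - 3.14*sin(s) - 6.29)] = (-4.8804*sin(s)^2 + 13.8776*sin(s) + 10.4248)*cos(s)/(-0.49*sin(s)^3 + 2.09*sin(s)^2 + 3.14*sin(s) + 6.29)^2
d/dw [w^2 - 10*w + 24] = 2*w - 10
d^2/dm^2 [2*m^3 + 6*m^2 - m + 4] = 12*m + 12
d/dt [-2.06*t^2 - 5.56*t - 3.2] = -4.12*t - 5.56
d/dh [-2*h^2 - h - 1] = -4*h - 1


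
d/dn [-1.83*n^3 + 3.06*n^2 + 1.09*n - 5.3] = -5.49*n^2 + 6.12*n + 1.09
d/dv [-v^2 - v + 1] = -2*v - 1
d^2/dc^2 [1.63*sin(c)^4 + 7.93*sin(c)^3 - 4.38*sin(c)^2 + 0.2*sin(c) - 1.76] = -26.08*sin(c)^4 - 71.37*sin(c)^3 + 37.08*sin(c)^2 + 47.38*sin(c) - 8.76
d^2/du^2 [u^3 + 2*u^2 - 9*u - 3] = 6*u + 4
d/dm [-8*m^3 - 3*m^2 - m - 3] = -24*m^2 - 6*m - 1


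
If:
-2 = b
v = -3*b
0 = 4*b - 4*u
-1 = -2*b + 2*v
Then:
No Solution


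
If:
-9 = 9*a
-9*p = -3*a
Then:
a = -1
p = -1/3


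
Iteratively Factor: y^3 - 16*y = (y + 4)*(y^2 - 4*y) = y*(y + 4)*(y - 4)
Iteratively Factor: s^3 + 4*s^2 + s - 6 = (s + 2)*(s^2 + 2*s - 3) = (s - 1)*(s + 2)*(s + 3)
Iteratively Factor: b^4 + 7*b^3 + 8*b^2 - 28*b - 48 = (b - 2)*(b^3 + 9*b^2 + 26*b + 24) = (b - 2)*(b + 2)*(b^2 + 7*b + 12) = (b - 2)*(b + 2)*(b + 4)*(b + 3)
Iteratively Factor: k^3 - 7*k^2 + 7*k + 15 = (k + 1)*(k^2 - 8*k + 15) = (k - 3)*(k + 1)*(k - 5)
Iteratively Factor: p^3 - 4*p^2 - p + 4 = (p + 1)*(p^2 - 5*p + 4) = (p - 4)*(p + 1)*(p - 1)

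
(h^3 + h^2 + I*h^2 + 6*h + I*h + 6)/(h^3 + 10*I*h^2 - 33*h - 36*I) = (h^2 + h*(1 - 2*I) - 2*I)/(h^2 + 7*I*h - 12)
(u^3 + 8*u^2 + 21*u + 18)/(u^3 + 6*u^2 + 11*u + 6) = (u + 3)/(u + 1)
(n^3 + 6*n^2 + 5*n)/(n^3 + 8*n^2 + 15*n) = (n + 1)/(n + 3)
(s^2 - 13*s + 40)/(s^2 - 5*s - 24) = (s - 5)/(s + 3)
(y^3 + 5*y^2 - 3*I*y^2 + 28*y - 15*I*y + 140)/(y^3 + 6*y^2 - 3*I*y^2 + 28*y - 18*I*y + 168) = (y + 5)/(y + 6)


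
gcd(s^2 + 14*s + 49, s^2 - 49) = s + 7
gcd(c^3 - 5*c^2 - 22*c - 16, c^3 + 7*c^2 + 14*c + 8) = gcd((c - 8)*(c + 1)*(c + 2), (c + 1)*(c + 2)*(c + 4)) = c^2 + 3*c + 2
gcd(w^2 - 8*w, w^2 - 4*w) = w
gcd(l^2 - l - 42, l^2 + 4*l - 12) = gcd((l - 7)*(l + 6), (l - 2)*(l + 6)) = l + 6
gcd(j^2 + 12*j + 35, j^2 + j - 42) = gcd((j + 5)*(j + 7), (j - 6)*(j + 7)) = j + 7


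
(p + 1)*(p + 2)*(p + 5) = p^3 + 8*p^2 + 17*p + 10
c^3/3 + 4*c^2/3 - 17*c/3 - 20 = (c/3 + 1)*(c - 4)*(c + 5)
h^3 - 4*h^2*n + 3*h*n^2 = h*(h - 3*n)*(h - n)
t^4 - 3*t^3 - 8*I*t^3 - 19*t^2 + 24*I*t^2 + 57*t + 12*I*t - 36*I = (t - 3)*(t - 4*I)*(t - 3*I)*(t - I)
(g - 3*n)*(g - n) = g^2 - 4*g*n + 3*n^2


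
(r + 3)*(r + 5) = r^2 + 8*r + 15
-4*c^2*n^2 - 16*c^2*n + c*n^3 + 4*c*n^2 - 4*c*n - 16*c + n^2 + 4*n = (-4*c + n)*(n + 4)*(c*n + 1)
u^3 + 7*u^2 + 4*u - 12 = (u - 1)*(u + 2)*(u + 6)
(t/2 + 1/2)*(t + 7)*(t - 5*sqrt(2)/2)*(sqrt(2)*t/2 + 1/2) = sqrt(2)*t^4/4 - t^3 + 2*sqrt(2)*t^3 - 8*t^2 + 9*sqrt(2)*t^2/8 - 5*sqrt(2)*t - 7*t - 35*sqrt(2)/8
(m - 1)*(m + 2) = m^2 + m - 2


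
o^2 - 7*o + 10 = (o - 5)*(o - 2)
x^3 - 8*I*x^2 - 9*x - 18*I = (x - 6*I)*(x - 3*I)*(x + I)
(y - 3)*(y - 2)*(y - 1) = y^3 - 6*y^2 + 11*y - 6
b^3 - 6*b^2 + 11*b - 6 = (b - 3)*(b - 2)*(b - 1)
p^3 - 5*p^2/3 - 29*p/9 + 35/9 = (p - 7/3)*(p - 1)*(p + 5/3)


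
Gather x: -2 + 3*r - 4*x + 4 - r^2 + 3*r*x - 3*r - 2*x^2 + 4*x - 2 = -r^2 + 3*r*x - 2*x^2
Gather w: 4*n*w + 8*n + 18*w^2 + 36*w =8*n + 18*w^2 + w*(4*n + 36)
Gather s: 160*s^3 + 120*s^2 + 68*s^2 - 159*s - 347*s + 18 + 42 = 160*s^3 + 188*s^2 - 506*s + 60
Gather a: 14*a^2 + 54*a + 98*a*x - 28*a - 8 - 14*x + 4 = 14*a^2 + a*(98*x + 26) - 14*x - 4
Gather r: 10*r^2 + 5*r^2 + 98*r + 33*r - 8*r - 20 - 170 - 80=15*r^2 + 123*r - 270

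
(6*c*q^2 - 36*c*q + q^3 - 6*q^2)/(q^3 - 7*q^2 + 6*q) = (6*c + q)/(q - 1)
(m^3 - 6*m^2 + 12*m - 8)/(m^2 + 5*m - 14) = (m^2 - 4*m + 4)/(m + 7)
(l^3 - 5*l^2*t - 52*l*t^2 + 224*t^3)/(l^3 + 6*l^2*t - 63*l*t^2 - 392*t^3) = (l - 4*t)/(l + 7*t)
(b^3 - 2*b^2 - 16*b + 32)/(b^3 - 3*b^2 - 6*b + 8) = (b^2 + 2*b - 8)/(b^2 + b - 2)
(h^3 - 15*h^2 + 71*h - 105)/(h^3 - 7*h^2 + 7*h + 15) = (h - 7)/(h + 1)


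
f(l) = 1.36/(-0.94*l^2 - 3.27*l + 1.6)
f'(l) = 1.36*(1.88*l + 3.27)/(-0.94*l^2 - 3.27*l + 1.6)^2 = (2.5568*l + 4.4472)/(0.94*l^2 + 3.27*l - 1.6)^2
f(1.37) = -0.29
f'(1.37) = 0.37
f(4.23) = -0.05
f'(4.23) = 0.02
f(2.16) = -0.14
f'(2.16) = 0.10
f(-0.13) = 0.68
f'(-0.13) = 1.02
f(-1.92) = 0.31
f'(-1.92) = -0.02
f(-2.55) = 0.36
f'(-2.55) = -0.14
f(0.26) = 1.98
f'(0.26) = 10.85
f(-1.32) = 0.32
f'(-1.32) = 0.06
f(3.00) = -0.08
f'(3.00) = 0.04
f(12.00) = -0.01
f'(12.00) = 0.00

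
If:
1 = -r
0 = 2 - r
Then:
No Solution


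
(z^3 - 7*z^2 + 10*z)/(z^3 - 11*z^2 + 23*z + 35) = z*(z - 2)/(z^2 - 6*z - 7)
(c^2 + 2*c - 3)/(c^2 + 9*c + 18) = (c - 1)/(c + 6)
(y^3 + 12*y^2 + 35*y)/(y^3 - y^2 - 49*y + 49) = y*(y + 5)/(y^2 - 8*y + 7)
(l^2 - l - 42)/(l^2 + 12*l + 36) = (l - 7)/(l + 6)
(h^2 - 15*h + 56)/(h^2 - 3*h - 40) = (h - 7)/(h + 5)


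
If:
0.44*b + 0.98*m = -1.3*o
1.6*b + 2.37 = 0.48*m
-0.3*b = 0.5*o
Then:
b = -1.65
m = -0.57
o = 0.99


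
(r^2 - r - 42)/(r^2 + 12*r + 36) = (r - 7)/(r + 6)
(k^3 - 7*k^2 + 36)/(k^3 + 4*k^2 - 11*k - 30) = (k - 6)/(k + 5)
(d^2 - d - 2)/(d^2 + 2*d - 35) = (d^2 - d - 2)/(d^2 + 2*d - 35)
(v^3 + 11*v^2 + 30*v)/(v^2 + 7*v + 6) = v*(v + 5)/(v + 1)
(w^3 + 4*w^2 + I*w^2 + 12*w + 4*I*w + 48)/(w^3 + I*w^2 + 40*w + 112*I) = (w^2 + w*(4 - 3*I) - 12*I)/(w^2 - 3*I*w + 28)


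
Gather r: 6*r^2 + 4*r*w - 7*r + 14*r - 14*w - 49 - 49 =6*r^2 + r*(4*w + 7) - 14*w - 98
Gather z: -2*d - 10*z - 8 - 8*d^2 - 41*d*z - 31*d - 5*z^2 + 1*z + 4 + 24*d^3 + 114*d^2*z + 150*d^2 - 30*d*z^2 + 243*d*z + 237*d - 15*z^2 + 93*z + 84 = 24*d^3 + 142*d^2 + 204*d + z^2*(-30*d - 20) + z*(114*d^2 + 202*d + 84) + 80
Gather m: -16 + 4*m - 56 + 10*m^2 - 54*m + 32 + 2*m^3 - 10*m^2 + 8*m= 2*m^3 - 42*m - 40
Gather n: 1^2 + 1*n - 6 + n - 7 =2*n - 12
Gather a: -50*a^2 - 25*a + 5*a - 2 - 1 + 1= -50*a^2 - 20*a - 2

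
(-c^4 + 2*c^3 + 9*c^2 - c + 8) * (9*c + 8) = -9*c^5 + 10*c^4 + 97*c^3 + 63*c^2 + 64*c + 64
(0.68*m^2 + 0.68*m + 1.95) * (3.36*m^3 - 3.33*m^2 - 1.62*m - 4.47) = 2.2848*m^5 + 0.0204*m^4 + 3.186*m^3 - 10.6347*m^2 - 6.1986*m - 8.7165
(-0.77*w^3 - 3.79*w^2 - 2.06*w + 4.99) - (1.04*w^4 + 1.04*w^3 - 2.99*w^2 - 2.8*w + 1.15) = -1.04*w^4 - 1.81*w^3 - 0.8*w^2 + 0.74*w + 3.84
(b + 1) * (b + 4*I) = b^2 + b + 4*I*b + 4*I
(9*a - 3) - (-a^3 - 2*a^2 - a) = a^3 + 2*a^2 + 10*a - 3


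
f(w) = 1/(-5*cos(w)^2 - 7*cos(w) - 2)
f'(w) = (-10*sin(w)*cos(w) - 7*sin(w))/(-5*cos(w)^2 - 7*cos(w) - 2)^2 = -(10*cos(w) + 7)*sin(w)/(5*cos(w)^2 + 7*cos(w) + 2)^2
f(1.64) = -0.65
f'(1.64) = -2.65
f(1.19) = -0.19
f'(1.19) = -0.36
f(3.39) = 11.45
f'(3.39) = -86.73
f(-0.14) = -0.07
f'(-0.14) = 0.01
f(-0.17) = -0.07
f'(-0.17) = 0.02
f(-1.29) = -0.23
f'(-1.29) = 0.50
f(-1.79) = -1.40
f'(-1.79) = 9.23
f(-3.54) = 4.90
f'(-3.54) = 20.61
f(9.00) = 4.40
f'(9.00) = 16.87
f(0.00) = -0.07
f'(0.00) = 0.00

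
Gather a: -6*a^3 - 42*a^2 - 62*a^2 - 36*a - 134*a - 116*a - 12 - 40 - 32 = -6*a^3 - 104*a^2 - 286*a - 84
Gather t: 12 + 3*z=3*z + 12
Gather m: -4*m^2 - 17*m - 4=-4*m^2 - 17*m - 4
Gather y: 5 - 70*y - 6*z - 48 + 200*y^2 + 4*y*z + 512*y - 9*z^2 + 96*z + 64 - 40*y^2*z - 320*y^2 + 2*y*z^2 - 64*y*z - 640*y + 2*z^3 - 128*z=y^2*(-40*z - 120) + y*(2*z^2 - 60*z - 198) + 2*z^3 - 9*z^2 - 38*z + 21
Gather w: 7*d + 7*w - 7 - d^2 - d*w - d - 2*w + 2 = -d^2 + 6*d + w*(5 - d) - 5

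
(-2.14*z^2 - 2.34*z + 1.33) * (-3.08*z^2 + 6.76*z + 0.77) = 6.5912*z^4 - 7.2592*z^3 - 21.5626*z^2 + 7.189*z + 1.0241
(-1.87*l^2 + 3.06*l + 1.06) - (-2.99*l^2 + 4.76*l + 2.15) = 1.12*l^2 - 1.7*l - 1.09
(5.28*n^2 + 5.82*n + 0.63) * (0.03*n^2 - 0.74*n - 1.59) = 0.1584*n^4 - 3.7326*n^3 - 12.6831*n^2 - 9.72*n - 1.0017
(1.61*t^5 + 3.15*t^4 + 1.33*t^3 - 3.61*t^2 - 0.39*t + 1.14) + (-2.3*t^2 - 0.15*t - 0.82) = 1.61*t^5 + 3.15*t^4 + 1.33*t^3 - 5.91*t^2 - 0.54*t + 0.32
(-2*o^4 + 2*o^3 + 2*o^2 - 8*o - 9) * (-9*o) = 18*o^5 - 18*o^4 - 18*o^3 + 72*o^2 + 81*o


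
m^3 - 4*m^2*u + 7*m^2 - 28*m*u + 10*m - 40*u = (m + 2)*(m + 5)*(m - 4*u)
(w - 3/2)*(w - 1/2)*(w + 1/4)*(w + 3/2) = w^4 - w^3/4 - 19*w^2/8 + 9*w/16 + 9/32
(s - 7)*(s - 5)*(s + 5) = s^3 - 7*s^2 - 25*s + 175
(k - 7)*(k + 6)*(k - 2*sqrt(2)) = k^3 - 2*sqrt(2)*k^2 - k^2 - 42*k + 2*sqrt(2)*k + 84*sqrt(2)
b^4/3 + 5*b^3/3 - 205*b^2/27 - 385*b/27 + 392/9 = (b/3 + 1)*(b - 8/3)*(b - 7/3)*(b + 7)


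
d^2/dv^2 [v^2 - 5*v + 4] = 2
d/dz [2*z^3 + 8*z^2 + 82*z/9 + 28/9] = 6*z^2 + 16*z + 82/9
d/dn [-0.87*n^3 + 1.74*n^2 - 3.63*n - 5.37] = -2.61*n^2 + 3.48*n - 3.63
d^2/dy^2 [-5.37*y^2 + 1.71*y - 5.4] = -10.7400000000000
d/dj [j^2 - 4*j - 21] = 2*j - 4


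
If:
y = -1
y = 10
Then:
No Solution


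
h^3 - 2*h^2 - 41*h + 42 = (h - 7)*(h - 1)*(h + 6)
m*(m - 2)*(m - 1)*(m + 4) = m^4 + m^3 - 10*m^2 + 8*m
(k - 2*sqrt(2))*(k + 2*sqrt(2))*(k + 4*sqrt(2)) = k^3 + 4*sqrt(2)*k^2 - 8*k - 32*sqrt(2)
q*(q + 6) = q^2 + 6*q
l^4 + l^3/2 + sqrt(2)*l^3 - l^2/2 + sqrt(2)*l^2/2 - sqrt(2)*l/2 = l*(l - 1/2)*(l + 1)*(l + sqrt(2))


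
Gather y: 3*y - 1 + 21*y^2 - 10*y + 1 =21*y^2 - 7*y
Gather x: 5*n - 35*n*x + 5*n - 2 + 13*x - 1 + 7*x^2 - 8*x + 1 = 10*n + 7*x^2 + x*(5 - 35*n) - 2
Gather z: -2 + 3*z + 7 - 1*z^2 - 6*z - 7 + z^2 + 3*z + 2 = 0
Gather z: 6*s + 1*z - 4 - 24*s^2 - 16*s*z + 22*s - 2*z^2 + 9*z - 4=-24*s^2 + 28*s - 2*z^2 + z*(10 - 16*s) - 8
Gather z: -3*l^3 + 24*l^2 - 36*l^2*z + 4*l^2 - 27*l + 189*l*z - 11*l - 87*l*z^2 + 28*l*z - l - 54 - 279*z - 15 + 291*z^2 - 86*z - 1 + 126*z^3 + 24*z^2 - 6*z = -3*l^3 + 28*l^2 - 39*l + 126*z^3 + z^2*(315 - 87*l) + z*(-36*l^2 + 217*l - 371) - 70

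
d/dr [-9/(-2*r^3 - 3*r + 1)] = 27*(-2*r^2 - 1)/(2*r^3 + 3*r - 1)^2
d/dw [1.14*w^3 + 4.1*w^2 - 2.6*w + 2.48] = 3.42*w^2 + 8.2*w - 2.6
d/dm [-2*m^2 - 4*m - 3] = -4*m - 4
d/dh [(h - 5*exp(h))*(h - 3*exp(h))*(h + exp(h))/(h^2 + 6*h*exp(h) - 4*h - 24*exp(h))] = (-2*(h - 5*exp(h))*(h - 3*exp(h))*(h + exp(h))*(3*h*exp(h) + h - 9*exp(h) - 2) + ((h - 5*exp(h))*(h - 3*exp(h))*(exp(h) + 1) - (h - 5*exp(h))*(h + exp(h))*(3*exp(h) - 1) - (h - 3*exp(h))*(h + exp(h))*(5*exp(h) - 1))*(h^2 + 6*h*exp(h) - 4*h - 24*exp(h)))/(h^2 + 6*h*exp(h) - 4*h - 24*exp(h))^2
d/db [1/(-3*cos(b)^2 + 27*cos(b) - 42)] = (9 - 2*cos(b))*sin(b)/(3*(cos(b)^2 - 9*cos(b) + 14)^2)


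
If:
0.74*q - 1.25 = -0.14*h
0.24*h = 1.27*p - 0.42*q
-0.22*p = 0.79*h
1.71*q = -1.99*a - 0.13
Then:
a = -1.54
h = -0.15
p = 0.54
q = 1.72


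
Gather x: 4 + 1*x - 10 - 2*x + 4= -x - 2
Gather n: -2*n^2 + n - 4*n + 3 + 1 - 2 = -2*n^2 - 3*n + 2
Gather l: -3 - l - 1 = -l - 4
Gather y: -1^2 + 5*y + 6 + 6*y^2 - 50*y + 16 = 6*y^2 - 45*y + 21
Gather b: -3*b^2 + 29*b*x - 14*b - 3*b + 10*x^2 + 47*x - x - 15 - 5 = -3*b^2 + b*(29*x - 17) + 10*x^2 + 46*x - 20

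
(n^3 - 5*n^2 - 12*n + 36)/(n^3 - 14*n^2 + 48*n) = (n^2 + n - 6)/(n*(n - 8))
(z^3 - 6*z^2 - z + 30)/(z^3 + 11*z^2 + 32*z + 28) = (z^2 - 8*z + 15)/(z^2 + 9*z + 14)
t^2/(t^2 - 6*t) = t/(t - 6)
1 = 1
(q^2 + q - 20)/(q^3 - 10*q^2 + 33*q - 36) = (q + 5)/(q^2 - 6*q + 9)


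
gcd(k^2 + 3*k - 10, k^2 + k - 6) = k - 2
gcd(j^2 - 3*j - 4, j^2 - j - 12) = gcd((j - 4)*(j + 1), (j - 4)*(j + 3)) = j - 4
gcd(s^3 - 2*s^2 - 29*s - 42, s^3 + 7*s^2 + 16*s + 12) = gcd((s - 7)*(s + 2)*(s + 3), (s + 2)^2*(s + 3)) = s^2 + 5*s + 6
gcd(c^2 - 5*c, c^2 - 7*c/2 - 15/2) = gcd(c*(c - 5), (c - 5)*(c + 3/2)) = c - 5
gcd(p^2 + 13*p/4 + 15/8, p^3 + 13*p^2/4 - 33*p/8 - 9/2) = p + 3/4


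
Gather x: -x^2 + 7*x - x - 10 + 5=-x^2 + 6*x - 5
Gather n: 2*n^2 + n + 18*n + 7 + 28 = 2*n^2 + 19*n + 35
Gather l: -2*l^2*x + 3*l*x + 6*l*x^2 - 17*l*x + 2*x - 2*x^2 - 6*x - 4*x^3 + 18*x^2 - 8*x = -2*l^2*x + l*(6*x^2 - 14*x) - 4*x^3 + 16*x^2 - 12*x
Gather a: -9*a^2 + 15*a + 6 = -9*a^2 + 15*a + 6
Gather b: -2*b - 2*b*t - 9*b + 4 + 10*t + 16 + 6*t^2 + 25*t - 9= b*(-2*t - 11) + 6*t^2 + 35*t + 11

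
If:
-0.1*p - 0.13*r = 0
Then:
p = -1.3*r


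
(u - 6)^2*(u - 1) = u^3 - 13*u^2 + 48*u - 36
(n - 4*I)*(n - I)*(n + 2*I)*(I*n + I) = I*n^4 + 3*n^3 + I*n^3 + 3*n^2 + 6*I*n^2 + 8*n + 6*I*n + 8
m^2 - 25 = (m - 5)*(m + 5)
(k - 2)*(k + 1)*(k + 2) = k^3 + k^2 - 4*k - 4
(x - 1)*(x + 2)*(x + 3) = x^3 + 4*x^2 + x - 6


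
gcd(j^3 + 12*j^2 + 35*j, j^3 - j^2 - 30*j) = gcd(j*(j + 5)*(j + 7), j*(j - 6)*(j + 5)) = j^2 + 5*j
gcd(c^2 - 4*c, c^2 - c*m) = c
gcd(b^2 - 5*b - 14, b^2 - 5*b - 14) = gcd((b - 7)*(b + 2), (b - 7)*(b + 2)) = b^2 - 5*b - 14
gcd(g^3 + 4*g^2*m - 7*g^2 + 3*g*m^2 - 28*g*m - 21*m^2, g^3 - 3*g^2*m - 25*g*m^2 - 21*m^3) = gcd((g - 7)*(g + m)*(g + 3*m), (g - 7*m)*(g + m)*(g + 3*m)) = g^2 + 4*g*m + 3*m^2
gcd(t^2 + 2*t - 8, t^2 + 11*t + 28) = t + 4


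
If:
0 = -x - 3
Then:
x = -3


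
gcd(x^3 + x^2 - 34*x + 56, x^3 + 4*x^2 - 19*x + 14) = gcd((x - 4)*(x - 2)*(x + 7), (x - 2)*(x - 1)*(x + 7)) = x^2 + 5*x - 14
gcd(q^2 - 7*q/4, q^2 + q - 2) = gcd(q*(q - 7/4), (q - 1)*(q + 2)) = 1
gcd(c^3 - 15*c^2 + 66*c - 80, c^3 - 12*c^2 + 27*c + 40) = c^2 - 13*c + 40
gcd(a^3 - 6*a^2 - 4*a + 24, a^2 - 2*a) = a - 2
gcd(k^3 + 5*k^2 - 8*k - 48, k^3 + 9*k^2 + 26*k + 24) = k + 4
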